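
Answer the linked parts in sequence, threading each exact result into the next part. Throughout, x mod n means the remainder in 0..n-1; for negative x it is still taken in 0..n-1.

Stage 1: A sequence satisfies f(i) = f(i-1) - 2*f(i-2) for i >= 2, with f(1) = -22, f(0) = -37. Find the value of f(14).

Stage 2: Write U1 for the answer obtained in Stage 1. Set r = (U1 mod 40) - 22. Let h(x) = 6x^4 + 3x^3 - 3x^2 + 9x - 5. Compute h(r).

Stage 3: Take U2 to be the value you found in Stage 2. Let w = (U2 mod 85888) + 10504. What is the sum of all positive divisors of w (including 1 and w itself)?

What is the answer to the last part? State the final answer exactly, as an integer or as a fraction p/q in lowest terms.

Stage 1: f(2) = 1*(-22) - 2*(-37) = 52; iterating: f(2)=52, f(3)=96, f(4)=-8, f(5)=-200, f(6)=-184, f(7)=216, f(8)=584, f(9)=152, f(10)=-1016, f(11)=-1320, f(12)=712, f(13)=3352, f(14)=1928; answer 1928
Stage 2: U1 = 1928; r = -14; 6*(-14)^4 + 3*(-14)^3 - 3*(-14)^2 + 9*(-14)^1 - 5 = (230496) + (-8232) + (-588) + (-126) + (-5) = 221545; answer 221545
Stage 3: U2 = 221545; w = 60273; 60273 = 3^2 * 37 * 181; sigma = (1 + 3 + 9) * (1 + 37) * (1 + 181) = 13 * 38 * 182 = 89908; answer 89908

89908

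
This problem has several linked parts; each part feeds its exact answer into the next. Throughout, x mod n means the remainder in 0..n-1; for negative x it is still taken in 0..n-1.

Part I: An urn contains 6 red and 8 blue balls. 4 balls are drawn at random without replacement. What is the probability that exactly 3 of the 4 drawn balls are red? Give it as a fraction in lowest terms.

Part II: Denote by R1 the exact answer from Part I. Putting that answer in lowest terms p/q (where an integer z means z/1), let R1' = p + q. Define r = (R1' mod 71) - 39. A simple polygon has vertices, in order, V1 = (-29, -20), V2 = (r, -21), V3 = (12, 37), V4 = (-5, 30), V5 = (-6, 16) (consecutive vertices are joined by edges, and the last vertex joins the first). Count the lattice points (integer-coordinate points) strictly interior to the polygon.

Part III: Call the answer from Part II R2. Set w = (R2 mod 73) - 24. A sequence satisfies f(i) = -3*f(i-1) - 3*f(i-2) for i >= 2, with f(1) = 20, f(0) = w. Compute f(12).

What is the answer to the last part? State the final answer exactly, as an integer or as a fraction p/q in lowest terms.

Part I: total draws C(14,4) = 1001; favorable C(6,3)*C(8,1) = 160; P = 160/1001; answer 160/1001
Part II: R1 = 160/1001; threaded value p + q = 1161; r = -14; cross terms: (-29*-21 - -14*-20)=329, (-14*37 - 12*-21)=-266, (12*30 - -5*37)=545, (-5*16 - -6*30)=100, (-6*-20 - -29*16)=584; twice the area = |1292| = 1292; area = 646; boundary points = 1 + 2 + 1 + 1 + 1 = 6; strictly interior points = area - boundary/2 + 1 = 644; answer 644
Part III: R2 = 644; w = 36; f(2) = -3*(20) - 3*(36) = -168; iterating: f(2)=-168, f(3)=444, f(4)=-828, f(5)=1152, f(6)=-972, f(7)=-540, f(8)=4536, f(9)=-11988, f(10)=22356, f(11)=-31104, f(12)=26244; answer 26244

26244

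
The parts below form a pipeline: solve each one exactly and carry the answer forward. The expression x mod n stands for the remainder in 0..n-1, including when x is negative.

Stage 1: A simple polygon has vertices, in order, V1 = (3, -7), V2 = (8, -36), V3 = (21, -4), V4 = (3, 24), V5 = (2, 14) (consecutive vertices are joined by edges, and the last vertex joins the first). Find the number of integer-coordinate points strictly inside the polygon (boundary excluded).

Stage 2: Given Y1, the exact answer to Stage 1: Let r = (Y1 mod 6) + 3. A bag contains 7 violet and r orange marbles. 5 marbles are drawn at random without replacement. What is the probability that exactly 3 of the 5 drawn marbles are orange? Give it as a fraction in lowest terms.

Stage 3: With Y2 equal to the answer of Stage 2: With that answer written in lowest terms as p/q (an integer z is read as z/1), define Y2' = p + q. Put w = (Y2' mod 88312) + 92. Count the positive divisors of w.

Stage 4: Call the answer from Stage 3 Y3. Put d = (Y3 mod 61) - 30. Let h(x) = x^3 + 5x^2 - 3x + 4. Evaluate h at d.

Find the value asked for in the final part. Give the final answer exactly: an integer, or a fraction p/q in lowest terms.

-17944

Stage 1: cross terms: (3*-36 - 8*-7)=-52, (8*-4 - 21*-36)=724, (21*24 - 3*-4)=516, (3*14 - 2*24)=-6, (2*-7 - 3*14)=-56; twice the area = |1126| = 1126; area = 563; boundary points = 1 + 1 + 2 + 1 + 1 = 6; strictly interior points = area - boundary/2 + 1 = 561; answer 561
Stage 2: Y1 = 561; r = 6; total draws C(13,5) = 1287; favorable C(6,3)*C(7,2) = 420; P = 140/429; answer 140/429
Stage 3: Y2 = 140/429; threaded value p + q = 569; w = 661; 661 is prime, so its only divisors are 1 and 661; count = 2; answer 2
Stage 4: Y3 = 2; d = -28; 1*(-28)^3 + 5*(-28)^2 - 3*(-28)^1 + 4 = (-21952) + (3920) + (84) + (4) = -17944; answer -17944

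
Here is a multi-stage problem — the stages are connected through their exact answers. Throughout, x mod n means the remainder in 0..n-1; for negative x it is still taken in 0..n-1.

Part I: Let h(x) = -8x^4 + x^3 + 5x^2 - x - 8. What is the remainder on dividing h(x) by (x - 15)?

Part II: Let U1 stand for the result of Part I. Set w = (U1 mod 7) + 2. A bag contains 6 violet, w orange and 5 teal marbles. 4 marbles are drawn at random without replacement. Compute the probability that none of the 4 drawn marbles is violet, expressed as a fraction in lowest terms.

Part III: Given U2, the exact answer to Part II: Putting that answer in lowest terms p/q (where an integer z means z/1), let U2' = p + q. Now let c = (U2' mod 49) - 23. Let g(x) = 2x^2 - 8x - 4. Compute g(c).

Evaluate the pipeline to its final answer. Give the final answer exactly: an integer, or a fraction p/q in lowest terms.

Part I: remainder = value at the root: -8*(15)^4 + 1*(15)^3 + 5*(15)^2 - 1*(15)^1 - 8 = (-405000) + (3375) + (1125) + (-15) + (-8) = -400523; answer -400523
Part II: U1 = -400523; w = 5; total draws C(16,4) = 1820; favorable C(10,4) = 210; P = 3/26; answer 3/26
Part III: U2 = 3/26; threaded value p + q = 29; c = 6; 2*(6)^2 - 8*(6)^1 - 4 = (72) + (-48) + (-4) = 20; answer 20

20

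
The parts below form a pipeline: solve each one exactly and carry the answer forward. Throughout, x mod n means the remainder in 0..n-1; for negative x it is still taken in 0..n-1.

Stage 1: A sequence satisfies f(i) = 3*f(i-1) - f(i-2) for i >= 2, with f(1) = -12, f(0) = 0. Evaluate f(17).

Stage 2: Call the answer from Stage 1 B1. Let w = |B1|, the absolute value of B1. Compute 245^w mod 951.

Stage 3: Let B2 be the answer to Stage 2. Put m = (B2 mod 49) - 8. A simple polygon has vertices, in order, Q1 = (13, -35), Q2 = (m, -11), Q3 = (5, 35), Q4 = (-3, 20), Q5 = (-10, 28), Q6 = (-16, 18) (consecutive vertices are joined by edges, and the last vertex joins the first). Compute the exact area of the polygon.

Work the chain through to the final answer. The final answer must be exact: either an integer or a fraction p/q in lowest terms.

2437/2

Stage 1: f(2) = 3*(-12) - 1*(0) = -36; iterating: f(2)=-36, f(3)=-96, f(4)=-252, f(5)=-660, f(6)=-1728, f(7)=-4524, f(8)=-11844, f(9)=-31008, f(10)=-81180, f(11)=-212532, f(12)=-556416, f(13)=-1456716, f(14)=-3813732, f(15)=-9984480, f(16)=-26139708, f(17)=-68434644; answer -68434644
Stage 2: B1 = -68434644; w = 68434644; squarings mod 951: 245^1=245, 245^2=112, 245^4=181, 245^8=427, 245^16=688, 245^32=697, 245^64=799, 245^128=280, 245^256=418, 245^512=691, 245^1024=79, 245^2048=535, 245^4096=925, 245^8192=676, 245^16384=496, 245^32768=658, 245^65536=259, 245^131072=511, 245^262144=547, 245^524288=595, 245^1048576=253, 245^2097152=292, 245^4194304=625, 245^8388608=715, 245^16777216=538, 245^33554432=340, 245^67108864=529; 245^68434644 = 245^4 * 245^16 * 245^64 * 245^128 * 245^512 * 245^2048 * 245^4096 * 245^8192 * 245^262144 * 245^1048576 * 245^67108864 = 31 (mod 951); answer 31
Stage 3: B2 = 31; m = 23; cross terms: (13*-11 - 23*-35)=662, (23*35 - 5*-11)=860, (5*20 - -3*35)=205, (-3*28 - -10*20)=116, (-10*18 - -16*28)=268, (-16*-35 - 13*18)=326; twice the area = |2437| = 2437; area = 2437/2; answer 2437/2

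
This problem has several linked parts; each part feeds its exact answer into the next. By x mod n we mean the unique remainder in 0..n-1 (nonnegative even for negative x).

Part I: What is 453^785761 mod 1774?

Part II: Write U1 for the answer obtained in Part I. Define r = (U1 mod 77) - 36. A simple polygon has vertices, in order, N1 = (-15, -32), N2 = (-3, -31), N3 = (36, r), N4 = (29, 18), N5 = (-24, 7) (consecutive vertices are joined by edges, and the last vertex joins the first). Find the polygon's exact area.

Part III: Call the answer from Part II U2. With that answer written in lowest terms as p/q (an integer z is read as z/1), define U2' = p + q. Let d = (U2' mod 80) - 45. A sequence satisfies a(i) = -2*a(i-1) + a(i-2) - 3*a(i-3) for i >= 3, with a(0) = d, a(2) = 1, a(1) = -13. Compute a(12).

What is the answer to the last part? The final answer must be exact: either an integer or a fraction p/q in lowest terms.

Part I: squarings mod 1774: 453^1=453, 453^2=1199, 453^4=661, 453^8=517, 453^16=1189, 453^32=1617, 453^64=1587, 453^128=1263, 453^256=343, 453^512=565, 453^1024=1679, 453^2048=155, 453^4096=963, 453^8192=1341, 453^16384=1219, 453^32768=1123, 453^65536=1589, 453^131072=519, 453^262144=1487, 453^524288=765; 453^785761 = 453^1 * 453^32 * 453^64 * 453^256 * 453^1024 * 453^2048 * 453^4096 * 453^8192 * 453^16384 * 453^32768 * 453^65536 * 453^131072 * 453^524288 = 1389 (mod 1774); answer 1389
Part II: U1 = 1389; r = -33; cross terms: (-15*-31 - -3*-32)=369, (-3*-33 - 36*-31)=1215, (36*18 - 29*-33)=1605, (29*7 - -24*18)=635, (-24*-32 - -15*7)=873; twice the area = |4697| = 4697; area = 4697/2; answer 4697/2
Part III: U2 = 4697/2; threaded value p + q = 4699; d = 14; a(3) = -2*(1) + 1*(-13) - 3*(14) = -57; iterating: a(3)=-57, a(4)=154, a(5)=-368, a(6)=1061, a(7)=-2952, a(8)=8069, a(9)=-22273, a(10)=61471, a(11)=-169422, a(12)=467134; answer 467134

467134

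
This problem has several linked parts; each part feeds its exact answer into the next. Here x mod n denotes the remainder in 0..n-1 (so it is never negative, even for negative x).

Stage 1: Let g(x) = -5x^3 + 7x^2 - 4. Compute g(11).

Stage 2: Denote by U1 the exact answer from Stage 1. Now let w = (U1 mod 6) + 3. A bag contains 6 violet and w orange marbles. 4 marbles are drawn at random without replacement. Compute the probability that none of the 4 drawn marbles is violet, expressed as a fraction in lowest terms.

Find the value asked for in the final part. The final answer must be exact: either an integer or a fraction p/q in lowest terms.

Stage 1: -5*(11)^3 + 7*(11)^2 - 4 = (-6655) + (847) + (-4) = -5812; answer -5812
Stage 2: U1 = -5812; w = 5; total draws C(11,4) = 330; favorable C(5,4) = 5; P = 1/66; answer 1/66

1/66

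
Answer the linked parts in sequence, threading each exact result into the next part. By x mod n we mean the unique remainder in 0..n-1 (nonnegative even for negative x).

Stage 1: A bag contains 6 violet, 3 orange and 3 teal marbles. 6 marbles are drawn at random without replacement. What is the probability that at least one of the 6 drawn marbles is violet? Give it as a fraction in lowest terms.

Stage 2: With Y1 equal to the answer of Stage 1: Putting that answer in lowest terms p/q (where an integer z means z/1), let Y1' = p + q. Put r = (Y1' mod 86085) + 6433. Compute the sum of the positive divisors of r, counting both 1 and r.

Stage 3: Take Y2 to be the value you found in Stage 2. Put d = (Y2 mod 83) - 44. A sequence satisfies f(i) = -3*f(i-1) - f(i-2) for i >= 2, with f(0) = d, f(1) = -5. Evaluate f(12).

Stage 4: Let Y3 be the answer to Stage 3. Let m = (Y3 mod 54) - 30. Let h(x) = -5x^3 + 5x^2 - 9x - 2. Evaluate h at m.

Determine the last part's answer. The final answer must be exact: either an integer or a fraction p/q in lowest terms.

139768

Stage 1: total draws C(12,6) = 924; complement C(6,6) = 1; favorable 924 - 1 = 923; P = 923/924; answer 923/924
Stage 2: Y1 = 923/924; threaded value p + q = 1847; r = 8280; 8280 = 2^3 * 3^2 * 5 * 23; sigma = (1 + 2 + 4 + 8) * (1 + 3 + 9) * (1 + 5) * (1 + 23) = 15 * 13 * 6 * 24 = 28080; answer 28080
Stage 3: Y2 = 28080; d = -18; f(2) = -3*(-5) - 1*(-18) = 33; iterating: f(2)=33, f(3)=-94, f(4)=249, f(5)=-653, f(6)=1710, f(7)=-4477, f(8)=11721, f(9)=-30686, f(10)=80337, f(11)=-210325, f(12)=550638; answer 550638
Stage 4: Y3 = 550638; m = -30; -5*(-30)^3 + 5*(-30)^2 - 9*(-30)^1 - 2 = (135000) + (4500) + (270) + (-2) = 139768; answer 139768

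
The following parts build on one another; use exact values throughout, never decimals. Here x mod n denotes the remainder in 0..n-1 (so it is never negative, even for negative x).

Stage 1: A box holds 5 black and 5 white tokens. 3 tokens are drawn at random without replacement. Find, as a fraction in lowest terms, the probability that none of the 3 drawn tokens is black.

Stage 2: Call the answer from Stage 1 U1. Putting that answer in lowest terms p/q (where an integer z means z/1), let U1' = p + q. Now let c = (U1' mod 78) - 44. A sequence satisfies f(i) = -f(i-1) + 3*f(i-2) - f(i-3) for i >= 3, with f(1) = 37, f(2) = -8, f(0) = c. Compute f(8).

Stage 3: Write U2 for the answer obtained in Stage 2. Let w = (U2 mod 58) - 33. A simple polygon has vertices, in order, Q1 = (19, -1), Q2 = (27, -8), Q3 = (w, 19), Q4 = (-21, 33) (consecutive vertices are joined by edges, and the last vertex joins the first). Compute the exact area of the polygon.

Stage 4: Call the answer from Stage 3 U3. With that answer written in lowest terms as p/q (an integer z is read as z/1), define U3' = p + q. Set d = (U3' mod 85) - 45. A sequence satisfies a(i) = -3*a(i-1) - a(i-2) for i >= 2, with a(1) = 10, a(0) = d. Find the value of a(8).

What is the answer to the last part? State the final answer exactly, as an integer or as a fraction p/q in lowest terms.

-5723

Stage 1: total draws C(10,3) = 120; favorable C(5,3) = 10; P = 1/12; answer 1/12
Stage 2: U1 = 1/12; threaded value p + q = 13; c = -31; f(3) = -1*(-8) + 3*(37) - 1*(-31) = 150; iterating: f(3)=150, f(4)=-211, f(5)=669, f(6)=-1452, f(7)=3670, f(8)=-8695; answer -8695
Stage 3: U2 = -8695; w = -28; cross terms: (19*-8 - 27*-1)=-125, (27*19 - -28*-8)=289, (-28*33 - -21*19)=-525, (-21*-1 - 19*33)=-606; twice the area = |-967| = 967; area = 967/2; answer 967/2
Stage 4: U3 = 967/2; threaded value p + q = 969; d = -11; a(2) = -3*(10) - 1*(-11) = -19; iterating: a(2)=-19, a(3)=47, a(4)=-122, a(5)=319, a(6)=-835, a(7)=2186, a(8)=-5723; answer -5723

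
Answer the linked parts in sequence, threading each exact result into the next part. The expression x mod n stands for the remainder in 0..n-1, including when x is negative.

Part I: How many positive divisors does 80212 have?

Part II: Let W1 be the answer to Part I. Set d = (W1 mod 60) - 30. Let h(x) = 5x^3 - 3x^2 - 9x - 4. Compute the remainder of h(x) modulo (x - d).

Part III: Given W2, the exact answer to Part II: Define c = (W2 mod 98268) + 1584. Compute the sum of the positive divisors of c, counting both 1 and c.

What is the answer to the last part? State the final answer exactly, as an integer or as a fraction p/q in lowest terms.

Part I: 80212 = 2^2 * 11 * 1823; number of divisors = (2+1) * (1+1) * (1+1) = 12; answer 12
Part II: W1 = 12; d = -18; remainder = value at the root: 5*(-18)^3 - 3*(-18)^2 - 9*(-18)^1 - 4 = (-29160) + (-972) + (162) + (-4) = -29974; answer -29974
Part III: W2 = -29974; c = 69878; 69878 = 2 * 34939; sigma = (1 + 2) * (1 + 34939) = 3 * 34940 = 104820; answer 104820

104820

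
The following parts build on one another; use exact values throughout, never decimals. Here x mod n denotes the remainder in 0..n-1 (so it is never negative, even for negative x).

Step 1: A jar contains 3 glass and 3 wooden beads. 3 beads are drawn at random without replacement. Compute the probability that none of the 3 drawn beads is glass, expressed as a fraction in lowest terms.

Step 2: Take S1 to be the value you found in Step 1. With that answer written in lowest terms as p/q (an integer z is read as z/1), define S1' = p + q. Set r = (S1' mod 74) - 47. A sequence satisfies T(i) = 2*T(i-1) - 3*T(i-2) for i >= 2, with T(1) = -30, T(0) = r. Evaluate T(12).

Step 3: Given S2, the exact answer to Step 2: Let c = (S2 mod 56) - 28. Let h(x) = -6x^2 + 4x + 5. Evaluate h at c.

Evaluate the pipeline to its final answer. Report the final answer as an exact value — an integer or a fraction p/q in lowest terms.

Step 1: total draws C(6,3) = 20; favorable C(3,3) = 1; P = 1/20; answer 1/20
Step 2: S1 = 1/20; threaded value p + q = 21; r = -26; T(2) = 2*(-30) - 3*(-26) = 18; iterating: T(2)=18, T(3)=126, T(4)=198, T(5)=18, T(6)=-558, T(7)=-1170, T(8)=-666, T(9)=2178, T(10)=6354, T(11)=6174, T(12)=-6714; answer -6714
Step 3: S2 = -6714; c = -22; -6*(-22)^2 + 4*(-22)^1 + 5 = (-2904) + (-88) + (5) = -2987; answer -2987

-2987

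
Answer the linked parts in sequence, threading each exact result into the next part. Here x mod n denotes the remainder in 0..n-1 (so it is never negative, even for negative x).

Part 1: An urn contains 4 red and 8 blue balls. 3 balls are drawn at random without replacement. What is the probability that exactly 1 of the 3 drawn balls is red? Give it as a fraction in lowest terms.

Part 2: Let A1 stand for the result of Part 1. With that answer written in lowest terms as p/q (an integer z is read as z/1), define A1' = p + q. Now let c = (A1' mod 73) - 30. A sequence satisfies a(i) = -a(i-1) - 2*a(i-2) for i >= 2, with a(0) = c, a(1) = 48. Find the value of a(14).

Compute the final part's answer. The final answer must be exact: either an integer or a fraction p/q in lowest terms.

4328

Part 1: total draws C(12,3) = 220; favorable C(4,1)*C(8,2) = 112; P = 28/55; answer 28/55
Part 2: A1 = 28/55; threaded value p + q = 83; c = -20; a(2) = -1*(48) - 2*(-20) = -8; iterating: a(2)=-8, a(3)=-88, a(4)=104, a(5)=72, a(6)=-280, a(7)=136, a(8)=424, a(9)=-696, a(10)=-152, a(11)=1544, a(12)=-1240, a(13)=-1848, a(14)=4328; answer 4328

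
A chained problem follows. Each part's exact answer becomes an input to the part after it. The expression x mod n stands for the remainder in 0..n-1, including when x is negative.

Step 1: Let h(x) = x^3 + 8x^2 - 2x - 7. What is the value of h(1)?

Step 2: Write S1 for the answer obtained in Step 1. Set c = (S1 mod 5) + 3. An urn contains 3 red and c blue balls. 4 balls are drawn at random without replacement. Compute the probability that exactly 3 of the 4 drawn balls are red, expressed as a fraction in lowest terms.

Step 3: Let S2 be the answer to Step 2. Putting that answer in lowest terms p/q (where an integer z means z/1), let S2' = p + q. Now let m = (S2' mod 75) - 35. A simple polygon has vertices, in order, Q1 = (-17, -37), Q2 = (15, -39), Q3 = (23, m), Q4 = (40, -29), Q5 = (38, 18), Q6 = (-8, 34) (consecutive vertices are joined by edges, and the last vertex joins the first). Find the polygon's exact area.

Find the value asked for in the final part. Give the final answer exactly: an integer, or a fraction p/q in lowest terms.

Step 1: 1*(1)^3 + 8*(1)^2 - 2*(1)^1 - 7 = (1) + (8) + (-2) + (-7) = 0; answer 0
Step 2: S1 = 0; c = 3; total draws C(6,4) = 15; favorable C(3,3)*C(3,1) = 3; P = 1/5; answer 1/5
Step 3: S2 = 1/5; threaded value p + q = 6; m = -29; cross terms: (-17*-39 - 15*-37)=1218, (15*-29 - 23*-39)=462, (23*-29 - 40*-29)=493, (40*18 - 38*-29)=1822, (38*34 - -8*18)=1436, (-8*-37 - -17*34)=874; twice the area = |6305| = 6305; area = 6305/2; answer 6305/2

6305/2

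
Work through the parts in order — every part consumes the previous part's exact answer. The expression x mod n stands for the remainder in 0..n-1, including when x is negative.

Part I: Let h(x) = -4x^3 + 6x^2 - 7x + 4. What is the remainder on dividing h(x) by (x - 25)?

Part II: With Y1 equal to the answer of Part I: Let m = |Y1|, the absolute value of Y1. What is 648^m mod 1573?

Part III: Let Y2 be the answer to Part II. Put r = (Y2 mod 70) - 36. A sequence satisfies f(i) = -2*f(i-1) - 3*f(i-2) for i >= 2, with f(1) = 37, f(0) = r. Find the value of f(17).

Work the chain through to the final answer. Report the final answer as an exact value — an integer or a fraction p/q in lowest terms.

-305147

Part I: remainder = value at the root: -4*(25)^3 + 6*(25)^2 - 7*(25)^1 + 4 = (-62500) + (3750) + (-175) + (4) = -58921; answer -58921
Part II: Y1 = -58921; m = 58921; squarings mod 1573: 648^1=648, 648^2=1486, 648^4=1277, 648^8=1101, 648^16=991, 648^32=529, 648^64=1420, 648^128=1387, 648^256=1563, 648^512=100, 648^1024=562, 648^2048=1244, 648^4096=1277, 648^8192=1101, 648^16384=991, 648^32768=529; 648^58921 = 648^1 * 648^8 * 648^32 * 648^512 * 648^1024 * 648^8192 * 648^16384 * 648^32768 = 219 (mod 1573); answer 219
Part III: Y2 = 219; r = -27; f(2) = -2*(37) - 3*(-27) = 7; iterating: f(2)=7, f(3)=-125, f(4)=229, f(5)=-83, f(6)=-521, f(7)=1291, f(8)=-1019, f(9)=-1835, f(10)=6727, f(11)=-7949, f(12)=-4283, f(13)=32413, f(14)=-51977, f(15)=6715, f(16)=142501, f(17)=-305147; answer -305147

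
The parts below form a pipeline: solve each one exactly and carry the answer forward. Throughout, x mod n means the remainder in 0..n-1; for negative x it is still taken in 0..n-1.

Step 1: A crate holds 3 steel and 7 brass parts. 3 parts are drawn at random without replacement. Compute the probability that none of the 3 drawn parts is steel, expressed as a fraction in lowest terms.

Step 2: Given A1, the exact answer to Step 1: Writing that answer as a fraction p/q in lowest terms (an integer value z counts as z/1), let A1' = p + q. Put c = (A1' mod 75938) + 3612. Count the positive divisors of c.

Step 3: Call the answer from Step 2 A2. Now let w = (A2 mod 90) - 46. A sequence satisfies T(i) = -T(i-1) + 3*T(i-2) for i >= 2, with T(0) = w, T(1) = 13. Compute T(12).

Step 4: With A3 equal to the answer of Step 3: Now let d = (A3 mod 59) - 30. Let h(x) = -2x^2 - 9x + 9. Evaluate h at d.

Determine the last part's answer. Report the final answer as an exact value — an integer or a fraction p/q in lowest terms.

Step 1: total draws C(10,3) = 120; favorable C(7,3) = 35; P = 7/24; answer 7/24
Step 2: A1 = 7/24; threaded value p + q = 31; c = 3643; 3643 is prime, so its only divisors are 1 and 3643; count = 2; answer 2
Step 3: A2 = 2; w = -44; T(2) = -1*(13) + 3*(-44) = -145; iterating: T(2)=-145, T(3)=184, T(4)=-619, T(5)=1171, T(6)=-3028, T(7)=6541, T(8)=-15625, T(9)=35248, T(10)=-82123, T(11)=187867, T(12)=-434236; answer -434236
Step 4: A3 = -434236; d = -26; -2*(-26)^2 - 9*(-26)^1 + 9 = (-1352) + (234) + (9) = -1109; answer -1109

-1109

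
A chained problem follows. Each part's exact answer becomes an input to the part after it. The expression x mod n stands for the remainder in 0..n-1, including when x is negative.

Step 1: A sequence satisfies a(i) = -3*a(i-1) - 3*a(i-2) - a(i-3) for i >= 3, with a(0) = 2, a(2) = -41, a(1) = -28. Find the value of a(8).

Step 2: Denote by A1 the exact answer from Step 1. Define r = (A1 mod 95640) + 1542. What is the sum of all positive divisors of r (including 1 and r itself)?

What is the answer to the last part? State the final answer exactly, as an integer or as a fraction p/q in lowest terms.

180936

Step 1: a(3) = -3*(-41) - 3*(-28) - 1*(2) = 205; iterating: a(3)=205, a(4)=-464, a(5)=818, a(6)=-1267, a(7)=1811, a(8)=-2450; answer -2450
Step 2: A1 = -2450; r = 94732; 94732 = 2^2 * 11 * 2153; sigma = (1 + 2 + 4) * (1 + 11) * (1 + 2153) = 7 * 12 * 2154 = 180936; answer 180936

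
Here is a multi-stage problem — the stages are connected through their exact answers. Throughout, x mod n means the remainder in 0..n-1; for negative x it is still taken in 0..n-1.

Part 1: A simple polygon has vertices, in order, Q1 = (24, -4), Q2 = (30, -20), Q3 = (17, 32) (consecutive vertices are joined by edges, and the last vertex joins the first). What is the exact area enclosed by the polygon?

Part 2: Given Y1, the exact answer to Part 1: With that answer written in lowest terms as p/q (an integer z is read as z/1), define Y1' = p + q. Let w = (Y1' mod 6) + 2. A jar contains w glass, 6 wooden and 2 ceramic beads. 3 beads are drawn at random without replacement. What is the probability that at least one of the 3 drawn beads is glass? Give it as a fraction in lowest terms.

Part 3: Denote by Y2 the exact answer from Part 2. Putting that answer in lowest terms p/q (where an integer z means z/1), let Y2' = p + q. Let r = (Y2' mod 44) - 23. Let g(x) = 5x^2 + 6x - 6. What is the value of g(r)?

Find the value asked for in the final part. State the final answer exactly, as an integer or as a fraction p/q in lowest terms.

Part 1: cross terms: (24*-20 - 30*-4)=-360, (30*32 - 17*-20)=1300, (17*-4 - 24*32)=-836; twice the area = |104| = 104; area = 52; answer 52
Part 2: Y1 = 52; threaded value p + q = 53; w = 7; total draws C(15,3) = 455; complement C(8,3) = 56; favorable 455 - 56 = 399; P = 57/65; answer 57/65
Part 3: Y2 = 57/65; threaded value p + q = 122; r = 11; 5*(11)^2 + 6*(11)^1 - 6 = (605) + (66) + (-6) = 665; answer 665

665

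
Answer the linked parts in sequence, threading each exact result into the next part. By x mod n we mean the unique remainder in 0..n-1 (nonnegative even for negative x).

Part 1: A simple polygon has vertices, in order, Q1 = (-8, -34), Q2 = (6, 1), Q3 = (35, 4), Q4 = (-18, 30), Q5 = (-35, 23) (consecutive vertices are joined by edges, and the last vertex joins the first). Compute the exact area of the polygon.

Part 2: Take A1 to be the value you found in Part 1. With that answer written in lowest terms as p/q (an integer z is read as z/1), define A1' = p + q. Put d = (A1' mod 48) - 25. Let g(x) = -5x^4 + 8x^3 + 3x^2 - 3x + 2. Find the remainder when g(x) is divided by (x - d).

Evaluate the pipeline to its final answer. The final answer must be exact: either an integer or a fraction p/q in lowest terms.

-570508

Part 1: cross terms: (-8*1 - 6*-34)=196, (6*4 - 35*1)=-11, (35*30 - -18*4)=1122, (-18*23 - -35*30)=636, (-35*-34 - -8*23)=1374; twice the area = |3317| = 3317; area = 3317/2; answer 3317/2
Part 2: A1 = 3317/2; threaded value p + q = 3319; d = -18; remainder = value at the root: -5*(-18)^4 + 8*(-18)^3 + 3*(-18)^2 - 3*(-18)^1 + 2 = (-524880) + (-46656) + (972) + (54) + (2) = -570508; answer -570508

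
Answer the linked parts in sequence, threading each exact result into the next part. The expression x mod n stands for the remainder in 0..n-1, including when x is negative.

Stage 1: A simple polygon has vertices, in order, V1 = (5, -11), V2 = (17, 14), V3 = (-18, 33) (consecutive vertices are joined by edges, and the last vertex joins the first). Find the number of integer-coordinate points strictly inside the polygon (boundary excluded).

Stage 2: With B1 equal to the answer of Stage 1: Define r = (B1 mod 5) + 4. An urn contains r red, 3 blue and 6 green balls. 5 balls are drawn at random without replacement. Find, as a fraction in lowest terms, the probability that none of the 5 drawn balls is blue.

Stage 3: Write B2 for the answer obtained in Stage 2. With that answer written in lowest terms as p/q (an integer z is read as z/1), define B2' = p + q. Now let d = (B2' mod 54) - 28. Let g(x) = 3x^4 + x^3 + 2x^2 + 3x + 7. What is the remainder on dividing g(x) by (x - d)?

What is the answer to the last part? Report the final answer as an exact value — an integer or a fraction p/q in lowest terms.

60739

Stage 1: cross terms: (5*14 - 17*-11)=257, (17*33 - -18*14)=813, (-18*-11 - 5*33)=33; twice the area = |1103| = 1103; area = 1103/2; boundary points = 1 + 1 + 1 = 3; strictly interior points = area - boundary/2 + 1 = 551; answer 551
Stage 2: B1 = 551; r = 5; total draws C(14,5) = 2002; favorable C(11,5) = 462; P = 3/13; answer 3/13
Stage 3: B2 = 3/13; threaded value p + q = 16; d = -12; remainder = value at the root: 3*(-12)^4 + 1*(-12)^3 + 2*(-12)^2 + 3*(-12)^1 + 7 = (62208) + (-1728) + (288) + (-36) + (7) = 60739; answer 60739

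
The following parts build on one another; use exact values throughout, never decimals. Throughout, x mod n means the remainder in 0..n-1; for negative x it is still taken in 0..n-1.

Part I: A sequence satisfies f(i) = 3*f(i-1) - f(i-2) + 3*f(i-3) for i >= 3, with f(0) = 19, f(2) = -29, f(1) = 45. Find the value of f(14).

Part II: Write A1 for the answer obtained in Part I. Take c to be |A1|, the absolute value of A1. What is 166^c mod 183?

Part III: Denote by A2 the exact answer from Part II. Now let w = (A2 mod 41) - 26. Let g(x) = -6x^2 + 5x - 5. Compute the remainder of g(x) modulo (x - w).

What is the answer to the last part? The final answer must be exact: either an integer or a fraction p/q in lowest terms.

-809

Part I: f(3) = 3*(-29) - 1*(45) + 3*(19) = -75; iterating: f(3)=-75, f(4)=-61, f(5)=-195, f(6)=-749, f(7)=-2235, f(8)=-6541, f(9)=-19635, f(10)=-59069, f(11)=-177195, f(12)=-531421, f(13)=-1594275, f(14)=-4782989; answer -4782989
Part II: A1 = -4782989; c = 4782989; squarings mod 183: 166^1=166, 166^2=106, 166^4=73, 166^8=22, 166^16=118, 166^32=16, 166^64=73, 166^128=22, 166^256=118, 166^512=16, 166^1024=73, 166^2048=22, 166^4096=118, 166^8192=16, 166^16384=73, 166^32768=22, 166^65536=118, 166^131072=16, 166^262144=73, 166^524288=22, 166^1048576=118, 166^2097152=16, 166^4194304=73; 166^4782989 = 166^1 * 166^4 * 166^8 * 166^128 * 166^256 * 166^512 * 166^2048 * 166^4096 * 166^8192 * 166^16384 * 166^32768 * 166^524288 * 166^4194304 = 79 (mod 183); answer 79
Part III: A2 = 79; w = 12; remainder = value at the root: -6*(12)^2 + 5*(12)^1 - 5 = (-864) + (60) + (-5) = -809; answer -809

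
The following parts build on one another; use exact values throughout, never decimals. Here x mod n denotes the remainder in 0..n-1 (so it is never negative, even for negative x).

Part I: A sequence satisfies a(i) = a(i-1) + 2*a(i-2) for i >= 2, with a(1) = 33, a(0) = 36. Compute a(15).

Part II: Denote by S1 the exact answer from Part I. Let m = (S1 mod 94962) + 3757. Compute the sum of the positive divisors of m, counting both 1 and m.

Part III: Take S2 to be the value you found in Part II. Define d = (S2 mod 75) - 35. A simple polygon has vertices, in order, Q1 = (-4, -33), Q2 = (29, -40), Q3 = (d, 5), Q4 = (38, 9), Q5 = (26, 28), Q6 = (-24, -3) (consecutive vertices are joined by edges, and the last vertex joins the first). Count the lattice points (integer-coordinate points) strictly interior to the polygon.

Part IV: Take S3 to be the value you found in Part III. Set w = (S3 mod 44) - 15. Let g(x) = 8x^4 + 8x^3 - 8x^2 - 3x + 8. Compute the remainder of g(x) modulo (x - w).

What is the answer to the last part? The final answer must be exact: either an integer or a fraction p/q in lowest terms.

Part I: a(2) = 1*(33) + 2*(36) = 105; iterating: a(2)=105, a(3)=171, a(4)=381, a(5)=723, a(6)=1485, a(7)=2931, a(8)=5901, a(9)=11763, a(10)=23565, a(11)=47091, a(12)=94221, a(13)=188403, a(14)=376845, a(15)=753651; answer 753651
Part II: S1 = 753651; m = 92674; 92674 = 2 * 46337; sigma = (1 + 2) * (1 + 46337) = 3 * 46338 = 139014; answer 139014
Part III: S2 = 139014; d = 4; cross terms: (-4*-40 - 29*-33)=1117, (29*5 - 4*-40)=305, (4*9 - 38*5)=-154, (38*28 - 26*9)=830, (26*-3 - -24*28)=594, (-24*-33 - -4*-3)=780; twice the area = |3472| = 3472; area = 1736; boundary points = 1 + 5 + 2 + 1 + 1 + 10 = 20; strictly interior points = area - boundary/2 + 1 = 1727; answer 1727
Part IV: S3 = 1727; w = -4; remainder = value at the root: 8*(-4)^4 + 8*(-4)^3 - 8*(-4)^2 - 3*(-4)^1 + 8 = (2048) + (-512) + (-128) + (12) + (8) = 1428; answer 1428

1428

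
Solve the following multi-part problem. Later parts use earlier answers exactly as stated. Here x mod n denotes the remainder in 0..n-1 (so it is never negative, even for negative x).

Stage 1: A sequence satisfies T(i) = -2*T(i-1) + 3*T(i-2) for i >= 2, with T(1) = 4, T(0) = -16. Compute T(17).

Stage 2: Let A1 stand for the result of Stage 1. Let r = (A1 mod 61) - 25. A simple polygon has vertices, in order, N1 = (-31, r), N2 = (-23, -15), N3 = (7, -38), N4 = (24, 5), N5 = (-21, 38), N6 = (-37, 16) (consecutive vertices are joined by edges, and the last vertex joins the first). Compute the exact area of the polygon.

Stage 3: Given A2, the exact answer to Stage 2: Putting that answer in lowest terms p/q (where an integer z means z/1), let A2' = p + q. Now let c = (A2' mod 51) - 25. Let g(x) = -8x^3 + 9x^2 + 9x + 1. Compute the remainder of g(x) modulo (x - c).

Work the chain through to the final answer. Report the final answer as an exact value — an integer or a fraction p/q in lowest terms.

Stage 1: T(2) = -2*(4) + 3*(-16) = -56; iterating: T(2)=-56, T(3)=124, T(4)=-416, T(5)=1204, T(6)=-3656, T(7)=10924, T(8)=-32816, T(9)=98404, T(10)=-295256, T(11)=885724, T(12)=-2657216, T(13)=7971604, T(14)=-23914856, T(15)=71744524, T(16)=-215233616, T(17)=645700804; answer 645700804
Stage 2: A1 = 645700804; r = -20; cross terms: (-31*-15 - -23*-20)=5, (-23*-38 - 7*-15)=979, (7*5 - 24*-38)=947, (24*38 - -21*5)=1017, (-21*16 - -37*38)=1070, (-37*-20 - -31*16)=1236; twice the area = |5254| = 5254; area = 2627; answer 2627
Stage 3: A2 = 2627; threaded value p + q = 2628; c = 2; remainder = value at the root: -8*(2)^3 + 9*(2)^2 + 9*(2)^1 + 1 = (-64) + (36) + (18) + (1) = -9; answer -9

-9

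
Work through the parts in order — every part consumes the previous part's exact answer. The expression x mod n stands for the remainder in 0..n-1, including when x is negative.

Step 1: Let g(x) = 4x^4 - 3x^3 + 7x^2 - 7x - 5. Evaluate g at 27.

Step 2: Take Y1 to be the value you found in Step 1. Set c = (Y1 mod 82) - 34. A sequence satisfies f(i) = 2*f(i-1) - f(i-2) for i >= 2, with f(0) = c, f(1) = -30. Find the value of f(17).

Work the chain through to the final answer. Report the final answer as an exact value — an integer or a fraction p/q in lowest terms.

-894

Step 1: 4*(27)^4 - 3*(27)^3 + 7*(27)^2 - 7*(27)^1 - 5 = (2125764) + (-59049) + (5103) + (-189) + (-5) = 2071624; answer 2071624
Step 2: Y1 = 2071624; c = 24; f(2) = 2*(-30) - 1*(24) = -84; iterating: f(2)=-84, f(3)=-138, f(4)=-192, f(5)=-246, f(6)=-300, f(7)=-354, f(8)=-408, f(9)=-462, f(10)=-516, f(11)=-570, f(12)=-624, f(13)=-678, f(14)=-732, f(15)=-786, f(16)=-840, f(17)=-894; answer -894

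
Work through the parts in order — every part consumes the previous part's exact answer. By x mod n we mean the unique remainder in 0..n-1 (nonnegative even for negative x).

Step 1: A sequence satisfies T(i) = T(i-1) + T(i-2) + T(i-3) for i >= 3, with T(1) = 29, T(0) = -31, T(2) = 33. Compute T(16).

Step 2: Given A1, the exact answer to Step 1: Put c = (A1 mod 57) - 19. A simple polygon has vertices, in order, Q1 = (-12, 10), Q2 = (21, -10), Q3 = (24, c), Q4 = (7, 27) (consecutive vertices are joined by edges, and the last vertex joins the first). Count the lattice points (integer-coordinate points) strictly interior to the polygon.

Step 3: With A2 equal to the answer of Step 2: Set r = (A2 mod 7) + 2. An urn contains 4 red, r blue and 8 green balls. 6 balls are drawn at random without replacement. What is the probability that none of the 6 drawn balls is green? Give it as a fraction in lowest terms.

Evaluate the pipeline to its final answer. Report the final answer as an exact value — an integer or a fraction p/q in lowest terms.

1/3003

Step 1: T(3) = 1*(33) + 1*(29) + 1*(-31) = 31; iterating: T(3)=31, T(4)=93, T(5)=157, T(6)=281, T(7)=531, T(8)=969, T(9)=1781, T(10)=3281, T(11)=6031, T(12)=11093, T(13)=20405, T(14)=37529, T(15)=69027, T(16)=126961; answer 126961
Step 2: A1 = 126961; c = 3; cross terms: (-12*-10 - 21*10)=-90, (21*3 - 24*-10)=303, (24*27 - 7*3)=627, (7*10 - -12*27)=394; twice the area = |1234| = 1234; area = 617; boundary points = 1 + 1 + 1 + 1 = 4; strictly interior points = area - boundary/2 + 1 = 616; answer 616
Step 3: A2 = 616; r = 2; total draws C(14,6) = 3003; favorable C(6,6) = 1; P = 1/3003; answer 1/3003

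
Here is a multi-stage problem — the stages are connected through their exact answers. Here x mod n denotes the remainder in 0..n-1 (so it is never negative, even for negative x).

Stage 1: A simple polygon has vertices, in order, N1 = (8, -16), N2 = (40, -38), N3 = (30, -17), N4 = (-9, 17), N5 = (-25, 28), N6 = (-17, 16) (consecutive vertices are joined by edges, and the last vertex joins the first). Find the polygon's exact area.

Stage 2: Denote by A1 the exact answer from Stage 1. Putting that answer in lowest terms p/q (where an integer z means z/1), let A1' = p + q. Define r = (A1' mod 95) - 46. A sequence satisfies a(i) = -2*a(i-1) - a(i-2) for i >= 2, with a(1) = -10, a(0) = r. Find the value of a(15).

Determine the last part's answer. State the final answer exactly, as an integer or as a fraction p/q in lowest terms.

Stage 1: cross terms: (8*-38 - 40*-16)=336, (40*-17 - 30*-38)=460, (30*17 - -9*-17)=357, (-9*28 - -25*17)=173, (-25*16 - -17*28)=76, (-17*-16 - 8*16)=144; twice the area = |1546| = 1546; area = 773; answer 773
Stage 2: A1 = 773; threaded value p + q = 774; r = -32; a(2) = -2*(-10) - 1*(-32) = 52; iterating: a(2)=52, a(3)=-94, a(4)=136, a(5)=-178, a(6)=220, a(7)=-262, a(8)=304, a(9)=-346, a(10)=388, a(11)=-430, a(12)=472, a(13)=-514, a(14)=556, a(15)=-598; answer -598

-598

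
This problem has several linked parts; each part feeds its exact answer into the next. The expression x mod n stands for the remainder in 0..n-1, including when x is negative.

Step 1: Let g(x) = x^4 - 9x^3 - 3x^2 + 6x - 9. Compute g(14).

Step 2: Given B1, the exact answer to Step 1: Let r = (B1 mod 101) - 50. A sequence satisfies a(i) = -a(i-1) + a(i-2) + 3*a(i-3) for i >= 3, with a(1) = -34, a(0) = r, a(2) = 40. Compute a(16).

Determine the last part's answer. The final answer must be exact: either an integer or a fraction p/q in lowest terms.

Step 1: 1*(14)^4 - 9*(14)^3 - 3*(14)^2 + 6*(14)^1 - 9 = (38416) + (-24696) + (-588) + (84) + (-9) = 13207; answer 13207
Step 2: B1 = 13207; r = 27; a(3) = -1*(40) + 1*(-34) + 3*(27) = 7; iterating: a(3)=7, a(4)=-69, a(5)=196, a(6)=-244, a(7)=233, a(8)=111, a(9)=-610, a(10)=1420, a(11)=-1697, a(12)=1287, a(13)=1276, a(14)=-5080, a(15)=10217, a(16)=-11469; answer -11469

-11469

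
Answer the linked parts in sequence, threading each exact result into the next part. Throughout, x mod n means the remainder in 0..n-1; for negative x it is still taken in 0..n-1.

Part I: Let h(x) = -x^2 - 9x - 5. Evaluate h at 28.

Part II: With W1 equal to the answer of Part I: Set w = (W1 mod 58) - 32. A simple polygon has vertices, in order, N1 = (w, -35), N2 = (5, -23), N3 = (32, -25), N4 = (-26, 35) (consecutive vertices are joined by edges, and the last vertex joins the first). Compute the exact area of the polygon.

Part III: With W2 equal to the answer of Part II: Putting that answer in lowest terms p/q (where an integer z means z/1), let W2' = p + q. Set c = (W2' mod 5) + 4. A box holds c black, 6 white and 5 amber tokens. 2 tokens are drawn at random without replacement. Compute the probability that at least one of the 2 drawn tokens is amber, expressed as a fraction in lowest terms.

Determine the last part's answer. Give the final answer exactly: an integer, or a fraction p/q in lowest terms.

Part I: -1*(28)^2 - 9*(28)^1 - 5 = (-784) + (-252) + (-5) = -1041; answer -1041
Part II: W1 = -1041; w = -29; cross terms: (-29*-23 - 5*-35)=842, (5*-25 - 32*-23)=611, (32*35 - -26*-25)=470, (-26*-35 - -29*35)=1925; twice the area = |3848| = 3848; area = 1924; answer 1924
Part III: W2 = 1924; threaded value p + q = 1925; c = 4; total draws C(15,2) = 105; complement C(10,2) = 45; favorable 105 - 45 = 60; P = 4/7; answer 4/7

4/7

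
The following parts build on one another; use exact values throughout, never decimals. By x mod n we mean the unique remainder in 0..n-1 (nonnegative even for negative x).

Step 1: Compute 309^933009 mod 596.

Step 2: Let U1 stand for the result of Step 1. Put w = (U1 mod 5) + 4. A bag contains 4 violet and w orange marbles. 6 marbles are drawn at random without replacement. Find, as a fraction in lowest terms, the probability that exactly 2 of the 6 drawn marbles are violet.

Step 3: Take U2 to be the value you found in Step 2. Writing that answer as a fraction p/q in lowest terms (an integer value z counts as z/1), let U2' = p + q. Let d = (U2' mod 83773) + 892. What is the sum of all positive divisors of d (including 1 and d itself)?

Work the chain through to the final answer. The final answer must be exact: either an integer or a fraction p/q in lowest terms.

Step 1: squarings mod 596: 309^1=309, 309^2=121, 309^4=337, 309^8=329, 309^16=365, 309^32=317, 309^64=361, 309^128=393, 309^256=85, 309^512=73, 309^1024=561, 309^2048=33, 309^4096=493, 309^8192=477, 309^16384=453, 309^32768=185, 309^65536=253, 309^131072=237, 309^262144=145, 309^524288=165; 309^933009 = 309^1 * 309^16 * 309^128 * 309^1024 * 309^2048 * 309^4096 * 309^8192 * 309^131072 * 309^262144 * 309^524288 = 141 (mod 596); answer 141
Step 2: U1 = 141; w = 5; total draws C(9,6) = 84; favorable C(4,2)*C(5,4) = 30; P = 5/14; answer 5/14
Step 3: U2 = 5/14; threaded value p + q = 19; d = 911; 911 is prime, so its only divisors are 1 and 911; sigma = 1 + 911 = 912; answer 912

912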